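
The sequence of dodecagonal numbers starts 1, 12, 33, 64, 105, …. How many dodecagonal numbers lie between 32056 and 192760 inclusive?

116

The n-th dodecagonal number is n(5n−4).
Smallest index with value ≥ 32056: n = 81 (giving 32481).
Largest index with value ≤ 192760: n = 196 (giving 191296).
Indices 81 through 196: 116 terms.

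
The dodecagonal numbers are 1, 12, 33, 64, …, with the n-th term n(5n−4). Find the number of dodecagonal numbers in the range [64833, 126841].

The n-th dodecagonal number is n(5n−4).
Smallest index with value ≥ 64833: n = 115 (giving 65665).
Largest index with value ≤ 126841: n = 159 (giving 125769).
Indices 115 through 159: 45 terms.

45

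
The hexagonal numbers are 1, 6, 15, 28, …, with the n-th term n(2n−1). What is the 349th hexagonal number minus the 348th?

1393

Consecutive hexagonal numbers differ by 4n − 3: here 4·349 − 3 = 1393.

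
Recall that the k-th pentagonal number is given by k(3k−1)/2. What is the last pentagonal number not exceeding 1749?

Solve n(3n−1)/2 ≤ 1749 for integer n.
n = 34 gives 1717 ≤ 1749, while n = 35 gives 1820 > 1749; so the answer is 1717.

1717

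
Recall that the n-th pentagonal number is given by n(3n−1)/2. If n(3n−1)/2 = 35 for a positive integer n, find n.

Set n(3n−1)/2 = 35, giving 3n² − n − 70 = 0.
The discriminant is 1 + 24·35 = 841, and √841 = 29.
So n = (1 + 29) / 6 = 30/6 = 5.
Check: 5·(3·5 − 1)/2 = 35. ✓

5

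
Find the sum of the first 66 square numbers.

98021

Σ_{i=1}^{66} i² = 66·67·133/6 = 98021.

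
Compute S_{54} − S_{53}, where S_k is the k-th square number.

107

n² − (n−1)² = 2n − 1, so 54² − 53² = 2·54 − 1 = 107.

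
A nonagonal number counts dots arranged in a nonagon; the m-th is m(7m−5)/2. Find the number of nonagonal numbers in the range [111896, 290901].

The n-th nonagonal number is n(7n−5)/2.
Smallest index with value ≥ 111896: n = 180 (giving 112950).
Largest index with value ≤ 290901: n = 288 (giving 289584).
Indices 180 through 288: 109 terms.

109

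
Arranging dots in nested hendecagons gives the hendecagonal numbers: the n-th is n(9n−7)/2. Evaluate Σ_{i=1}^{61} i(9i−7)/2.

Σ i(9i−7)/2 = (9Σi² − 7Σi) / 2 over i = 1..61.
Σi = 1891 and Σi² = 77531.
(9·77531 − 7·1891) / 2 = 684542/2 = 342271.

342271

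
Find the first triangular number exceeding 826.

861

Solve n(n+1)/2 > 826 for integer n.
The largest n with value ≤ 826 is 40 (since 820 ≤ 826 < 861), so the first above is n = 41, value 861.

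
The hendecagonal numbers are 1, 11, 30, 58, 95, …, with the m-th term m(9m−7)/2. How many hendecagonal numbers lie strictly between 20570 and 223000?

154

The n-th hendecagonal number is n(9n−7)/2.
Smallest index with value > 20570: n = 69 (giving 21183).
Largest index with value < 223000: n = 222 (giving 221001).
Indices 69 through 222: 154 terms.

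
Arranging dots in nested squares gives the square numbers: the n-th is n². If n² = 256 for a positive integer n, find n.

We need n² = 256, so n = √256 = 16.

16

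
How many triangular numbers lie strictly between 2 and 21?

The n-th triangular number is n(n+1)/2.
Smallest index with value > 2: n = 2 (giving 3).
Largest index with value < 21: n = 5 (giving 15).
Indices 2 through 5: 4 terms.

4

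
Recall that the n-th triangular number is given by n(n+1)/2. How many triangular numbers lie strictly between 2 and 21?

The n-th triangular number is n(n+1)/2.
Smallest index with value > 2: n = 2 (giving 3).
Largest index with value < 21: n = 5 (giving 15).
Indices 2 through 5: 4 terms.

4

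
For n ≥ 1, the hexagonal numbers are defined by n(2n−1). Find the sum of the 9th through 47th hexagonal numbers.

Σ i(2i−1) = 2Σi² − Σi over i = 9..47.
Σi = 1128 − 36 = 1092 and Σi² = 35720 − 204 = 35516.
2·35516 − 1·1092 = 69940.

69940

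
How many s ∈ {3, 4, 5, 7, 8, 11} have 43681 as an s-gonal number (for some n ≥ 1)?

s = 3: P(3, 295) = 43660 and P(3, 296) = 43956; 43681 is not s-gonal.
s = 4: P(4, 209) = 43681. ✓
s = 5: P(5, 170) = 43265 and P(5, 171) = 43776; 43681 is not s-gonal.
s = 7: P(7, 132) = 43362 and P(7, 133) = 44023; 43681 is not s-gonal.
s = 8: P(8, 121) = 43681. ✓
s = 11: P(11, 98) = 42875 and P(11, 99) = 43758; 43681 is not s-gonal.
Hits: s ∈ {4, 8} → 2.

2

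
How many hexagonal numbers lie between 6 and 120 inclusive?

7

The n-th hexagonal number is n(2n−1).
Smallest index with value ≥ 6: n = 2 (giving 6).
Largest index with value ≤ 120: n = 8 (giving 120).
Indices 2 through 8: 7 terms.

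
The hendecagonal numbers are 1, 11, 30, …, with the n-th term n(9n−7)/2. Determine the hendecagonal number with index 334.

The 334th hendecagonal number is n(9n−7)/2 with n = 334.
334·(9·334 − 7)/2 = 334·2999/2 = 500833.

500833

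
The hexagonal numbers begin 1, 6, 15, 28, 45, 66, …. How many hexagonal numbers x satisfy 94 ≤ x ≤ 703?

12

The n-th hexagonal number is n(2n−1).
Smallest index with value ≥ 94: n = 8 (giving 120).
Largest index with value ≤ 703: n = 19 (giving 703).
Indices 8 through 19: 12 terms.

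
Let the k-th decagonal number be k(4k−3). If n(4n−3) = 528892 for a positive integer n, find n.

364

Set n(4n−3) = 528892, giving 4n² − 3n − 528892 = 0.
So n = (3 + 2909) / 8 = 2912/8 = 364.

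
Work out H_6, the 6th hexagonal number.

66

6·(2·6 − 1) = 6·11 = 66.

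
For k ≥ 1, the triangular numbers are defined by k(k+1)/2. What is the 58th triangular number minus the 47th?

58·59/2 = 1711 and 47·48/2 = 1128.
Difference: 1711 − 1128 = 583.

583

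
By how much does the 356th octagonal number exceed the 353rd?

356·(3·356 − 2) = 379496 and 353·(3·353 − 2) = 373121.
Difference: 379496 − 373121 = 6375.

6375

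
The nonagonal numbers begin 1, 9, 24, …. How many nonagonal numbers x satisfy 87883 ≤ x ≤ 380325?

The n-th nonagonal number is n(7n−5)/2.
Smallest index with value ≥ 87883: n = 159 (giving 88086).
Largest index with value ≤ 380325: n = 330 (giving 380325).
Indices 159 through 330: 172 terms.

172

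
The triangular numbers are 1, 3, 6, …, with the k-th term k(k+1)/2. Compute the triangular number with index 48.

The 48th triangular number is n(n+1)/2 with n = 48.
48·49/2 = 2352/2 = 1176.

1176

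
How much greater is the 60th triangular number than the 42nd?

60·61/2 = 1830 and 42·43/2 = 903.
Difference: 1830 − 903 = 927.

927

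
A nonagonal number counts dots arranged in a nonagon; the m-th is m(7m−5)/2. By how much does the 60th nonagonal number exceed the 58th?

60·(7·60 − 5)/2 = 12450 and 58·(7·58 − 5)/2 = 11629.
Difference: 12450 − 11629 = 821.

821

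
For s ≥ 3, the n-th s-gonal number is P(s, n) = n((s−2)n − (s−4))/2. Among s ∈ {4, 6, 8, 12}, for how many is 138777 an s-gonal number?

1

s = 4: P(4, 372) = 138384 and P(4, 373) = 139129; 138777 is not s-gonal.
s = 6: P(6, 263) = 138075 and P(6, 264) = 139128; 138777 is not s-gonal.
s = 8: P(8, 215) = 138245 and P(8, 216) = 139536; 138777 is not s-gonal.
s = 12: P(12, 167) = 138777. ✓
Hits: s ∈ {12} → 1.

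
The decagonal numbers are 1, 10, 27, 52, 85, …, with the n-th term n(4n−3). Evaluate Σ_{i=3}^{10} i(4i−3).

1364

Σ i(4i−3) = 4Σi² − 3Σi over i = 3..10.
Σi = 55 − 3 = 52 and Σi² = 385 − 5 = 380.
4·380 − 3·52 = 1364.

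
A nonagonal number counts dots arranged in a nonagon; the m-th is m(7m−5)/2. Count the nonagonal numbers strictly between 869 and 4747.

21

The n-th nonagonal number is n(7n−5)/2.
Smallest index with value > 869: n = 17 (giving 969).
Largest index with value < 4747: n = 37 (giving 4699).
Indices 17 through 37: 21 terms.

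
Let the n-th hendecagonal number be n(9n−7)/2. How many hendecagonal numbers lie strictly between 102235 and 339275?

The n-th hendecagonal number is n(9n−7)/2.
Smallest index with value > 102235: n = 152 (giving 103436).
Largest index with value < 339275: n = 274 (giving 336883).
Indices 152 through 274: 123 terms.

123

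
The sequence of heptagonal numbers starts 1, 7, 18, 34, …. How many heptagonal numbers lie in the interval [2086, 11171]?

The n-th heptagonal number is n(5n−3)/2.
Smallest index with value ≥ 2086: n = 30 (giving 2205).
Largest index with value ≤ 11171: n = 67 (giving 11122).
Indices 30 through 67: 38 terms.

38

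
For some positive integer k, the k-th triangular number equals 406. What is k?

28

Set n(n+1)/2 = 406, giving n² + n − 812 = 0.
So n = (-1 + 57) / 2 = 56/2 = 28.
Check: 28·29/2 = 406. ✓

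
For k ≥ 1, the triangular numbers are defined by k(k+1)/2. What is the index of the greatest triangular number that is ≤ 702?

36

Solve n(n+1)/2 ≤ 702 for integer n.
n = 36 gives 666 ≤ 702, while n = 37 gives 703 > 702; so the answer is index 36.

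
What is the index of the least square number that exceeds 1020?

Solve n² > 1020 for integer n.
The largest n with value ≤ 1020 is 31 (since 961 ≤ 1020 < 1024), so the first above is n = 32, value 1024.

32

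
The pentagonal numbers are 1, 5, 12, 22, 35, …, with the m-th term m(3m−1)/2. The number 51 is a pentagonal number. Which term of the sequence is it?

Set n(3n−1)/2 = 51, giving 3n² − n − 102 = 0.
The discriminant is 1 + 24·51 = 1225, and √1225 = 35.
So n = (1 + 35) / 6 = 36/6 = 6.
Check: 6·(3·6 − 1)/2 = 51. ✓

6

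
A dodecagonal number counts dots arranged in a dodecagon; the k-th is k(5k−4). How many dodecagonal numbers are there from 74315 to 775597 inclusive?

The n-th dodecagonal number is n(5n−4).
Smallest index with value ≥ 74315: n = 123 (giving 75153).
Largest index with value ≤ 775597: n = 394 (giving 774604).
Indices 123 through 394: 272 terms.

272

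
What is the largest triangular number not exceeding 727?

703

Solve n(n+1)/2 ≤ 727 for integer n.
n = 37 gives 703 ≤ 727, while n = 38 gives 741 > 727; so the answer is 703.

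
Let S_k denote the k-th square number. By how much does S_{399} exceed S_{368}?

399² = 159201 and 368² = 135424.
Difference: 159201 − 135424 = 23777.

23777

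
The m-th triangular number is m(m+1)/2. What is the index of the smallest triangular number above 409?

Solve n(n+1)/2 > 409 for integer n.
The largest n with value ≤ 409 is 28 (since 406 ≤ 409 < 435), so the first above is n = 29, value 435.

29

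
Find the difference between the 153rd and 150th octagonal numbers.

153·(3·153 − 2) = 69921 and 150·(3·150 − 2) = 67200.
Difference: 69921 − 67200 = 2721.

2721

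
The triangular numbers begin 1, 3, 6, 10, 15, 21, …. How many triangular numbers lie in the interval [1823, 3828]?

28

The n-th triangular number is n(n+1)/2.
Smallest index with value ≥ 1823: n = 60 (giving 1830).
Largest index with value ≤ 3828: n = 87 (giving 3828).
Indices 60 through 87: 28 terms.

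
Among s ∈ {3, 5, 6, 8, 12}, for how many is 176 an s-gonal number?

2

s = 3: P(3, 18) = 171 and P(3, 19) = 190; 176 is not s-gonal.
s = 5: P(5, 11) = 176. ✓
s = 6: P(6, 9) = 153 and P(6, 10) = 190; 176 is not s-gonal.
s = 8: P(8, 8) = 176. ✓
s = 12: P(12, 6) = 156 and P(12, 7) = 217; 176 is not s-gonal.
Hits: s ∈ {5, 8} → 2.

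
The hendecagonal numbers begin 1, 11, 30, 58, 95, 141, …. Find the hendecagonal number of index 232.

232·(9·232 − 7)/2 = 232·2081/2 = 241396.

241396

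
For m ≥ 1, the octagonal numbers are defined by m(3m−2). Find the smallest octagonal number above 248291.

249985

Solve n(3n−2) > 248291 for integer n.
The largest n with value ≤ 248291 is 288 (since 248256 ≤ 248291 < 249985), so the first above is n = 289, value 249985.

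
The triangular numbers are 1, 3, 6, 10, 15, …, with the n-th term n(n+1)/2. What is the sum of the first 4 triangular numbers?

20

Σ i(i+1)/2 = (Σi² + Σi) / 2 over i = 1..4.
Σi = 10 and Σi² = 30.
(1·30 + 1·10) / 2 = 40/2 = 20.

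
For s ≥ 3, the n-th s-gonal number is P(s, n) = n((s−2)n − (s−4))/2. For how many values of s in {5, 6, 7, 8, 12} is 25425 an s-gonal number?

1

s = 5: P(5, 130) = 25285 and P(5, 131) = 25676; 25425 is not s-gonal.
s = 6: P(6, 113) = 25425. ✓
s = 7: P(7, 101) = 25351 and P(7, 102) = 25857; 25425 is not s-gonal.
s = 8: P(8, 92) = 25208 and P(8, 93) = 25761; 25425 is not s-gonal.
s = 12: P(12, 71) = 24921 and P(12, 72) = 25632; 25425 is not s-gonal.
Hits: s ∈ {6} → 1.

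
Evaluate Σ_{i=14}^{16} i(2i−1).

Σ i(2i−1) = 2Σi² − Σi over i = 14..16.
Σi = 136 − 91 = 45 and Σi² = 1496 − 819 = 677.
2·677 − 1·45 = 1309.

1309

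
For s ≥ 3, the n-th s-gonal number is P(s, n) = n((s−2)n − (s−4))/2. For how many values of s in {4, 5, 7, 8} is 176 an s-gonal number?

s = 4: P(4, 13) = 169 and P(4, 14) = 196; 176 is not s-gonal.
s = 5: P(5, 11) = 176. ✓
s = 7: P(7, 8) = 148 and P(7, 9) = 189; 176 is not s-gonal.
s = 8: P(8, 8) = 176. ✓
Hits: s ∈ {5, 8} → 2.

2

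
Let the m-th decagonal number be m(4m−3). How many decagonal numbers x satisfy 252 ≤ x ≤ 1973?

14

The n-th decagonal number is n(4n−3).
Smallest index with value ≥ 252: n = 9 (giving 297).
Largest index with value ≤ 1973: n = 22 (giving 1870).
Indices 9 through 22: 14 terms.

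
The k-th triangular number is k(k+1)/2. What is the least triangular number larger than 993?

1035

Solve n(n+1)/2 > 993 for integer n.
The largest n with value ≤ 993 is 44 (since 990 ≤ 993 < 1035), so the first above is n = 45, value 1035.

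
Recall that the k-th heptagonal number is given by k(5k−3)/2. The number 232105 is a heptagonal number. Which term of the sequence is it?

305

Set n(5n−3)/2 = 232105, giving 5n² − 3n − 464210 = 0.
So n = (3 + 3047) / 10 = 3050/10 = 305.
Check: 305·(5·305 − 3)/2 = 232105. ✓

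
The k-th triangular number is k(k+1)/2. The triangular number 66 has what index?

11

Set n(n+1)/2 = 66, giving n² + n − 132 = 0.
So n = (-1 + 23) / 2 = 22/2 = 11.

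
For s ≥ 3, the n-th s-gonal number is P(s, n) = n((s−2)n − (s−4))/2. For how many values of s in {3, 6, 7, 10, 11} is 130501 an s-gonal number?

s = 3: P(3, 510) = 130305 and P(3, 511) = 130816; 130501 is not s-gonal.
s = 6: P(6, 255) = 129795 and P(6, 256) = 130816; 130501 is not s-gonal.
s = 7: P(7, 228) = 129618 and P(7, 229) = 130759; 130501 is not s-gonal.
s = 10: P(10, 181) = 130501. ✓
s = 11: P(11, 170) = 129455 and P(11, 171) = 130986; 130501 is not s-gonal.
Hits: s ∈ {10} → 1.

1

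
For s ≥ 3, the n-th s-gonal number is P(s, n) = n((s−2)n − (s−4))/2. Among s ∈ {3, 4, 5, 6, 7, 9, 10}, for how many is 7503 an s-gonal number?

1

s = 3: P(3, 122) = 7503. ✓
s = 4: P(4, 86) = 7396 and P(4, 87) = 7569; 7503 is not s-gonal.
s = 5: P(5, 70) = 7315 and P(5, 71) = 7526; 7503 is not s-gonal.
s = 6: P(6, 61) = 7381 and P(6, 62) = 7626; 7503 is not s-gonal.
s = 7: P(7, 55) = 7480 and P(7, 56) = 7756; 7503 is not s-gonal.
s = 9: P(9, 46) = 7291 and P(9, 47) = 7614; 7503 is not s-gonal.
s = 10: P(10, 43) = 7267 and P(10, 44) = 7612; 7503 is not s-gonal.
Hits: s ∈ {3} → 1.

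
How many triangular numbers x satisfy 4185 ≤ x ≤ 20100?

110

The n-th triangular number is n(n+1)/2.
Smallest index with value ≥ 4185: n = 91 (giving 4186).
Largest index with value ≤ 20100: n = 200 (giving 20100).
Indices 91 through 200: 110 terms.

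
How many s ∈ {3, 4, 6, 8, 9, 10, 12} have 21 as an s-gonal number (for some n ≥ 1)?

2

s = 3: P(3, 6) = 21. ✓
s = 4: P(4, 4) = 16 and P(4, 5) = 25; 21 is not s-gonal.
s = 6: P(6, 3) = 15 and P(6, 4) = 28; 21 is not s-gonal.
s = 8: P(8, 3) = 21. ✓
s = 9: P(9, 2) = 9 and P(9, 3) = 24; 21 is not s-gonal.
s = 10: P(10, 2) = 10 and P(10, 3) = 27; 21 is not s-gonal.
s = 12: P(12, 2) = 12 and P(12, 3) = 33; 21 is not s-gonal.
Hits: s ∈ {3, 8} → 2.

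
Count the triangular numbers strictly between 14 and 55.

5

The n-th triangular number is n(n+1)/2.
Smallest index with value > 14: n = 5 (giving 15).
Largest index with value < 55: n = 9 (giving 45).
Indices 5 through 9: 5 terms.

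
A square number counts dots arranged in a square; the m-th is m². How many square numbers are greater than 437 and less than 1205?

14

The n-th square number is n².
Smallest index with value > 437: n = 21 (giving 441).
Largest index with value < 1205: n = 34 (giving 1156).
Indices 21 through 34: 14 terms.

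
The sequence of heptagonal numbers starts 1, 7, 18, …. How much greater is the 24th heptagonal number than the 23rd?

116

Consecutive heptagonal numbers differ by 5n − 4: here 5·24 − 4 = 116.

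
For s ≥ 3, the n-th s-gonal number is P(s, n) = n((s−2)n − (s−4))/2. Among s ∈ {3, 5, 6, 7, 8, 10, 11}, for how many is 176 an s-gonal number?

2

s = 3: P(3, 18) = 171 and P(3, 19) = 190; 176 is not s-gonal.
s = 5: P(5, 11) = 176. ✓
s = 6: P(6, 9) = 153 and P(6, 10) = 190; 176 is not s-gonal.
s = 7: P(7, 8) = 148 and P(7, 9) = 189; 176 is not s-gonal.
s = 8: P(8, 8) = 176. ✓
s = 10: P(10, 7) = 175 and P(10, 8) = 232; 176 is not s-gonal.
s = 11: P(11, 6) = 141 and P(11, 7) = 196; 176 is not s-gonal.
Hits: s ∈ {5, 8} → 2.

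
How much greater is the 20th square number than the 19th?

n² − (n−1)² = 2n − 1, so 20² − 19² = 2·20 − 1 = 39.

39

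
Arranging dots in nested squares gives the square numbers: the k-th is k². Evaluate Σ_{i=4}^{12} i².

636

Σ_{i=4}^{12} i² = 650 − 14 = 636.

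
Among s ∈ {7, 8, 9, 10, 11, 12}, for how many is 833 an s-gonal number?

s = 7: P(7, 18) = 783 and P(7, 19) = 874; 833 is not s-gonal.
s = 8: P(8, 17) = 833. ✓
s = 9: P(9, 15) = 750 and P(9, 16) = 856; 833 is not s-gonal.
s = 10: P(10, 14) = 742 and P(10, 15) = 855; 833 is not s-gonal.
s = 11: P(11, 14) = 833. ✓
s = 12: P(12, 13) = 793 and P(12, 14) = 924; 833 is not s-gonal.
Hits: s ∈ {8, 11} → 2.

2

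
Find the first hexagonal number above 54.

66

Solve n(2n−1) > 54 for integer n.
The largest n with value ≤ 54 is 5 (since 45 ≤ 54 < 66), so the first above is n = 6, value 66.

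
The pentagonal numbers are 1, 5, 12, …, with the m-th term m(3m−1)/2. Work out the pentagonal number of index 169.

The 169th pentagonal number is n(3n−1)/2 with n = 169.
169·(3·169 − 1)/2 = 169·506/2 = 169·253 = 42757.

42757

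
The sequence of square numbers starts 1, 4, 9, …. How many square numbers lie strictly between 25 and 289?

11

The n-th square number is n².
Smallest index with value > 25: n = 6 (giving 36).
Largest index with value < 289: n = 16 (giving 256).
Indices 6 through 16: 11 terms.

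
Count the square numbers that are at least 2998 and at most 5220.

18

The n-th square number is n².
Smallest index with value ≥ 2998: n = 55 (giving 3025).
Largest index with value ≤ 5220: n = 72 (giving 5184).
Indices 55 through 72: 18 terms.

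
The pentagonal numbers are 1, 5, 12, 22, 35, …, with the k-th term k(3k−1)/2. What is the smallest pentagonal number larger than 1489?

1520

Solve n(3n−1)/2 > 1489 for integer n.
The largest n with value ≤ 1489 is 31 (since 1426 ≤ 1489 < 1520), so the first above is n = 32, value 1520.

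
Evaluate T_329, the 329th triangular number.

The 329th triangular number is n(n+1)/2 with n = 329.
329·330/2 = 108570/2 = 54285.

54285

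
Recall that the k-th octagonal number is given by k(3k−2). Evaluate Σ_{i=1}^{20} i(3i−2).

Σ i(3i−2) = 3Σi² − 2Σi over i = 1..20.
Σi = 210 and Σi² = 2870.
3·2870 − 2·210 = 8190.

8190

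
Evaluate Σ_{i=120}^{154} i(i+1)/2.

332640

Σ i(i+1)/2 = (Σi² + Σi) / 2 over i = 120..154.
Σi = 11935 − 7140 = 4795 and Σi² = 1229305 − 568820 = 660485.
(1·660485 + 1·4795) / 2 = 665280/2 = 332640.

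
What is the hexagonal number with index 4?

28

The 4th hexagonal number is n(2n−1) with n = 4.
4·(2·4 − 1) = 4·7 = 28.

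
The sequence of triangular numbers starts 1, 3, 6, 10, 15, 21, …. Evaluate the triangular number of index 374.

70125

374·375/2 = 140250/2 = 70125.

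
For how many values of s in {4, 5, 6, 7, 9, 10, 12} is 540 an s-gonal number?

s = 4: P(4, 23) = 529 and P(4, 24) = 576; 540 is not s-gonal.
s = 5: P(5, 19) = 532 and P(5, 20) = 590; 540 is not s-gonal.
s = 6: P(6, 16) = 496 and P(6, 17) = 561; 540 is not s-gonal.
s = 7: P(7, 15) = 540. ✓
s = 9: P(9, 12) = 474 and P(9, 13) = 559; 540 is not s-gonal.
s = 10: P(10, 12) = 540. ✓
s = 12: P(12, 10) = 460 and P(12, 11) = 561; 540 is not s-gonal.
Hits: s ∈ {7, 10} → 2.

2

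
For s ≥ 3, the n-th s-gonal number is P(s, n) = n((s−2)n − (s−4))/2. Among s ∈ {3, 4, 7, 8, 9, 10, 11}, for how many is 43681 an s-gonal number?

2

s = 3: P(3, 295) = 43660 and P(3, 296) = 43956; 43681 is not s-gonal.
s = 4: P(4, 209) = 43681. ✓
s = 7: P(7, 132) = 43362 and P(7, 133) = 44023; 43681 is not s-gonal.
s = 8: P(8, 121) = 43681. ✓
s = 9: P(9, 112) = 43624 and P(9, 113) = 44409; 43681 is not s-gonal.
s = 10: P(10, 104) = 42952 and P(10, 105) = 43785; 43681 is not s-gonal.
s = 11: P(11, 98) = 42875 and P(11, 99) = 43758; 43681 is not s-gonal.
Hits: s ∈ {4, 8} → 2.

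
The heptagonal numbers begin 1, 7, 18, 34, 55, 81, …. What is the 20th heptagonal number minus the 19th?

Consecutive heptagonal numbers differ by 5n − 4: here 5·20 − 4 = 96.

96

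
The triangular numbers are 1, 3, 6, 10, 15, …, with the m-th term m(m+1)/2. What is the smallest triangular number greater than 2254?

2278

Solve n(n+1)/2 > 2254 for integer n.
The largest n with value ≤ 2254 is 66 (since 2211 ≤ 2254 < 2278), so the first above is n = 67, value 2278.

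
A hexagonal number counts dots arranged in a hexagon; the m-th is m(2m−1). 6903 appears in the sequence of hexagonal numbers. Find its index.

59

Set n(2n−1) = 6903, giving 2n² − n − 6903 = 0.
The discriminant is 1 + 8·6903 = 55225, and √55225 = 235.
So n = (1 + 235) / 4 = 236/4 = 59.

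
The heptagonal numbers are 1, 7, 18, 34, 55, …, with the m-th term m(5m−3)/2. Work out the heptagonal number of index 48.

48·(5·48 − 3)/2 = 48·237/2 = 5688.

5688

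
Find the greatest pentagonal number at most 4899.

Solve n(3n−1)/2 ≤ 4899 for integer n.
n = 57 gives 4845 ≤ 4899, while n = 58 gives 5017 > 4899; so the answer is 4845.

4845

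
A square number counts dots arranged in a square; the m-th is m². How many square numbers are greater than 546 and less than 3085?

The n-th square number is n².
Smallest index with value > 546: n = 24 (giving 576).
Largest index with value < 3085: n = 55 (giving 3025).
Indices 24 through 55: 32 terms.

32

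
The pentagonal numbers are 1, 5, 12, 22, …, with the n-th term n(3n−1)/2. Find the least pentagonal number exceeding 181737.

182527

Solve n(3n−1)/2 > 181737 for integer n.
The largest n with value ≤ 181737 is 348 (since 181482 ≤ 181737 < 182527), so the first above is n = 349, value 182527.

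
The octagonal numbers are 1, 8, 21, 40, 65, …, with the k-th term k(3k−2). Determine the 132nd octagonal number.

132·(3·132 − 2) = 132·394 = 52008.

52008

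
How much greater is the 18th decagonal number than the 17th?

Consecutive decagonal numbers differ by 8n − 7: here 8·18 − 7 = 137.

137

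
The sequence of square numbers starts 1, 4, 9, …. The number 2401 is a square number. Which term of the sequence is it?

49

We need n² = 2401, so n = √2401 = 49.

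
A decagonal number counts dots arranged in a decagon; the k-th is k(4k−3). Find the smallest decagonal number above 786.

855

Solve n(4n−3) > 786 for integer n.
The largest n with value ≤ 786 is 14 (since 742 ≤ 786 < 855), so the first above is n = 15, value 855.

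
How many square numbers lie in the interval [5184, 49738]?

The n-th square number is n².
Smallest index with value ≥ 5184: n = 72 (giving 5184).
Largest index with value ≤ 49738: n = 223 (giving 49729).
Indices 72 through 223: 152 terms.

152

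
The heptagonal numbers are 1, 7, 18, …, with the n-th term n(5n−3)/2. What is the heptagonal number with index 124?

The 124th heptagonal number is n(5n−3)/2 with n = 124.
124·(5·124 − 3)/2 = 124·617/2 = 38254.

38254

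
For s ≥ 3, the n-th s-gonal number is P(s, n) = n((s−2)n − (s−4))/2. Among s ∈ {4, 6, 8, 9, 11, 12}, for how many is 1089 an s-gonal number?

2

s = 4: P(4, 33) = 1089. ✓
s = 6: P(6, 23) = 1035 and P(6, 24) = 1128; 1089 is not s-gonal.
s = 8: P(8, 19) = 1045 and P(8, 20) = 1160; 1089 is not s-gonal.
s = 9: P(9, 18) = 1089. ✓
s = 11: P(11, 15) = 960 and P(11, 16) = 1096; 1089 is not s-gonal.
s = 12: P(12, 15) = 1065 and P(12, 16) = 1216; 1089 is not s-gonal.
Hits: s ∈ {4, 9} → 2.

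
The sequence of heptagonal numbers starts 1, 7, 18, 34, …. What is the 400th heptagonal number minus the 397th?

400·(5·400 − 3)/2 = 399400 and 397·(5·397 − 3)/2 = 393427.
Difference: 399400 − 393427 = 5973.

5973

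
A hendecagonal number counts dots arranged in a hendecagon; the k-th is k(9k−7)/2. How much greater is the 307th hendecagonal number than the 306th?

2755

Consecutive hendecagonal numbers differ by 9n − 8: here 9·307 − 8 = 2755.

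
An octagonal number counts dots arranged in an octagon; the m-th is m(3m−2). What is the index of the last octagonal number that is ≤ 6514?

46

Solve n(3n−2) ≤ 6514 for integer n.
n = 46 gives 6256 ≤ 6514, while n = 47 gives 6533 > 6514; so the answer is index 46.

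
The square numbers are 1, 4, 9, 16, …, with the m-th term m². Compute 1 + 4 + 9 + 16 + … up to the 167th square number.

Σ_{i=1}^{167} i² = 167·168·335/6 = 1566460.

1566460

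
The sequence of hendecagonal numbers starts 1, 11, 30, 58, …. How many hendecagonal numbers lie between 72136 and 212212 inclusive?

The n-th hendecagonal number is n(9n−7)/2.
Smallest index with value ≥ 72136: n = 127 (giving 72136).
Largest index with value ≤ 212212: n = 217 (giving 211141).
Indices 127 through 217: 91 terms.

91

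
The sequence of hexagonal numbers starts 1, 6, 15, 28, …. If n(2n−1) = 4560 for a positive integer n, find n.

48

Set n(2n−1) = 4560, giving 2n² − n − 4560 = 0.
The discriminant is 1 + 8·4560 = 36481, and √36481 = 191.
So n = (1 + 191) / 4 = 192/4 = 48.
Check: 48·(2·48 − 1) = 4560. ✓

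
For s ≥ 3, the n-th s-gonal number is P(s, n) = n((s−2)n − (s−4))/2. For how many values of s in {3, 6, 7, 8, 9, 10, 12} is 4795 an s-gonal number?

s = 3: P(3, 97) = 4753 and P(3, 98) = 4851; 4795 is not s-gonal.
s = 6: P(6, 49) = 4753 and P(6, 50) = 4950; 4795 is not s-gonal.
s = 7: P(7, 44) = 4774 and P(7, 45) = 4995; 4795 is not s-gonal.
s = 8: P(8, 40) = 4720 and P(8, 41) = 4961; 4795 is not s-gonal.
s = 9: P(9, 37) = 4699 and P(9, 38) = 4959; 4795 is not s-gonal.
s = 10: P(10, 35) = 4795. ✓
s = 12: P(12, 31) = 4681 and P(12, 32) = 4992; 4795 is not s-gonal.
Hits: s ∈ {10} → 1.

1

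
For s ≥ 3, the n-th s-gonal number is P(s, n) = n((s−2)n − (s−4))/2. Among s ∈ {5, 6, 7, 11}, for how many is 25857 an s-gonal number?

1

s = 5: P(5, 131) = 25676 and P(5, 132) = 26070; 25857 is not s-gonal.
s = 6: P(6, 113) = 25425 and P(6, 114) = 25878; 25857 is not s-gonal.
s = 7: P(7, 102) = 25857. ✓
s = 11: P(11, 76) = 25726 and P(11, 77) = 26411; 25857 is not s-gonal.
Hits: s ∈ {7} → 1.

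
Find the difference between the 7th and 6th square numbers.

13

n² − (n−1)² = 2n − 1, so 7² − 6² = 2·7 − 1 = 13.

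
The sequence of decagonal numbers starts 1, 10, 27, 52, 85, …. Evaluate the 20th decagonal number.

1540

The 20th decagonal number is n(4n−3) with n = 20.
20·(4·20 − 3) = 20·77 = 1540.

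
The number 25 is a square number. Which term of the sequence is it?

5

We need n² = 25, so n = √25 = 5.
Check: 5² = 25. ✓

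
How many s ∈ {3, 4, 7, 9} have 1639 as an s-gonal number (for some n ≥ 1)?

s = 3: P(3, 56) = 1596 and P(3, 57) = 1653; 1639 is not s-gonal.
s = 4: P(4, 40) = 1600 and P(4, 41) = 1681; 1639 is not s-gonal.
s = 7: P(7, 25) = 1525 and P(7, 26) = 1651; 1639 is not s-gonal.
s = 9: P(9, 22) = 1639. ✓
Hits: s ∈ {9} → 1.

1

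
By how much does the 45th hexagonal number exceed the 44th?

Consecutive hexagonal numbers differ by 4n − 3: here 4·45 − 3 = 177.

177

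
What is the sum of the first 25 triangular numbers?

2925

Σ i(i+1)/2 = (Σi² + Σi) / 2 over i = 1..25.
Σi = 325 and Σi² = 5525.
(1·5525 + 1·325) / 2 = 5850/2 = 2925.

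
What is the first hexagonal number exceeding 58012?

Solve n(2n−1) > 58012 for integer n.
The largest n with value ≤ 58012 is 170 (since 57630 ≤ 58012 < 58311), so the first above is n = 171, value 58311.

58311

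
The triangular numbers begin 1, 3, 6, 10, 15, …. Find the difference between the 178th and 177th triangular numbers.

Consecutive triangular numbers differ by n: T_{178} − T_{177} = 178.

178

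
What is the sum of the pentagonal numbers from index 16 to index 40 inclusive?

31000

Σ i(3i−1)/2 = (3Σi² − Σi) / 2 over i = 16..40.
Σi = 820 − 120 = 700 and Σi² = 22140 − 1240 = 20900.
(3·20900 − 1·700) / 2 = 62000/2 = 31000.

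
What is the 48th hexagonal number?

4560

48·(2·48 − 1) = 48·95 = 4560.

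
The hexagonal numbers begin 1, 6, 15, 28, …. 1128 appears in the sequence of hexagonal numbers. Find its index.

24

Set n(2n−1) = 1128, giving 2n² − n − 1128 = 0.
So n = (1 + 95) / 4 = 96/4 = 24.
Check: 24·(2·24 − 1) = 1128. ✓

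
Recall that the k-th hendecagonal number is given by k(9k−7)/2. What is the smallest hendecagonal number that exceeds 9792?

10200

Solve n(9n−7)/2 > 9792 for integer n.
The largest n with value ≤ 9792 is 47 (since 9776 ≤ 9792 < 10200), so the first above is n = 48, value 10200.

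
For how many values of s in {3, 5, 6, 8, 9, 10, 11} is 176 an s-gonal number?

2

s = 3: P(3, 18) = 171 and P(3, 19) = 190; 176 is not s-gonal.
s = 5: P(5, 11) = 176. ✓
s = 6: P(6, 9) = 153 and P(6, 10) = 190; 176 is not s-gonal.
s = 8: P(8, 8) = 176. ✓
s = 9: P(9, 7) = 154 and P(9, 8) = 204; 176 is not s-gonal.
s = 10: P(10, 7) = 175 and P(10, 8) = 232; 176 is not s-gonal.
s = 11: P(11, 6) = 141 and P(11, 7) = 196; 176 is not s-gonal.
Hits: s ∈ {5, 8} → 2.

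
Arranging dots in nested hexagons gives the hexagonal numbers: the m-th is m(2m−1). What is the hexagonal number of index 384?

The 384th hexagonal number is n(2n−1) with n = 384.
384·(2·384 − 1) = 384·767 = 294528.

294528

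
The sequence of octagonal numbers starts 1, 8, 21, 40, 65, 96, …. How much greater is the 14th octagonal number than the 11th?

219

14·(3·14 − 2) = 560 and 11·(3·11 − 2) = 341.
Difference: 560 − 341 = 219.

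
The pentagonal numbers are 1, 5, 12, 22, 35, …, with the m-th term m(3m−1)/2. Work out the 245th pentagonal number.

89915

The 245th pentagonal number is n(3n−1)/2 with n = 245.
245·(3·245 − 1)/2 = 245·734/2 = 245·367 = 89915.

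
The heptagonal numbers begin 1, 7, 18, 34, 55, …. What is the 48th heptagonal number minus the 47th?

Consecutive heptagonal numbers differ by 5n − 4: here 5·48 − 4 = 236.

236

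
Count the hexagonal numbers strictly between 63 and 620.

12

The n-th hexagonal number is n(2n−1).
Smallest index with value > 63: n = 6 (giving 66).
Largest index with value < 620: n = 17 (giving 561).
Indices 6 through 17: 12 terms.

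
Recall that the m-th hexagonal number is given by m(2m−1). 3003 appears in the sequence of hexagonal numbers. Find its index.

Set n(2n−1) = 3003, giving 2n² − n − 3003 = 0.
So n = (1 + 155) / 4 = 156/4 = 39.

39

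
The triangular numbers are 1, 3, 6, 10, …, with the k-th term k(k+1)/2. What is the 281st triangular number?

39621

The 281st triangular number is n(n+1)/2 with n = 281.
281·282/2 = 79242/2 = 39621.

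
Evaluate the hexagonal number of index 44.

3828

44·(2·44 − 1) = 44·87 = 3828.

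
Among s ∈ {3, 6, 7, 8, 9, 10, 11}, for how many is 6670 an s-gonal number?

s = 3: P(3, 115) = 6670. ✓
s = 6: P(6, 58) = 6670. ✓
s = 7: P(7, 51) = 6426 and P(7, 52) = 6682; 6670 is not s-gonal.
s = 8: P(8, 47) = 6533 and P(8, 48) = 6816; 6670 is not s-gonal.
s = 9: P(9, 44) = 6666 and P(9, 45) = 6975; 6670 is not s-gonal.
s = 10: P(10, 41) = 6601 and P(10, 42) = 6930; 6670 is not s-gonal.
s = 11: P(11, 38) = 6365 and P(11, 39) = 6708; 6670 is not s-gonal.
Hits: s ∈ {3, 6} → 2.

2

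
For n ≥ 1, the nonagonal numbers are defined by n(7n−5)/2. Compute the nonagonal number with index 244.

207766

244·(7·244 − 5)/2 = 244·1703/2 = 207766.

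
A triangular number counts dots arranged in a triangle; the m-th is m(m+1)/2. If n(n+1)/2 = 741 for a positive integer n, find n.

Set n(n+1)/2 = 741, giving n² + n − 1482 = 0.
The discriminant is 1 + 8·741 = 5929, and √5929 = 77.
So n = (-1 + 77) / 2 = 76/2 = 38.
Check: 38·39/2 = 741. ✓

38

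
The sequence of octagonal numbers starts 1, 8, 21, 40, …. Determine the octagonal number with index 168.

The 168th octagonal number is n(3n−2) with n = 168.
168·(3·168 − 2) = 168·502 = 84336.

84336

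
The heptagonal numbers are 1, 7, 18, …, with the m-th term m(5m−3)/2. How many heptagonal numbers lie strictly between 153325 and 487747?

The n-th heptagonal number is n(5n−3)/2.
Smallest index with value > 153325: n = 248 (giving 153388).
Largest index with value < 487747: n = 441 (giving 485541).
Indices 248 through 441: 194 terms.

194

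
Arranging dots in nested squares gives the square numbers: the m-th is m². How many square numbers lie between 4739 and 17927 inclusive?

65

The n-th square number is n².
Smallest index with value ≥ 4739: n = 69 (giving 4761).
Largest index with value ≤ 17927: n = 133 (giving 17689).
Indices 69 through 133: 65 terms.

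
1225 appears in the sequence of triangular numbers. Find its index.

Set n(n+1)/2 = 1225, giving n² + n − 2450 = 0.
The discriminant is 1 + 8·1225 = 9801, and √9801 = 99.
So n = (-1 + 99) / 2 = 98/2 = 49.

49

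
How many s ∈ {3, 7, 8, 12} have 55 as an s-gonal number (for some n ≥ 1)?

2

s = 3: P(3, 10) = 55. ✓
s = 7: P(7, 5) = 55. ✓
s = 8: P(8, 4) = 40 and P(8, 5) = 65; 55 is not s-gonal.
s = 12: P(12, 3) = 33 and P(12, 4) = 64; 55 is not s-gonal.
Hits: s ∈ {3, 7} → 2.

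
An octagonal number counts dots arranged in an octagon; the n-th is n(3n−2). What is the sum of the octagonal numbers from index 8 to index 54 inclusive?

158531

Σ i(3i−2) = 3Σi² − 2Σi over i = 8..54.
Σi = 1485 − 28 = 1457 and Σi² = 53955 − 140 = 53815.
3·53815 − 2·1457 = 158531.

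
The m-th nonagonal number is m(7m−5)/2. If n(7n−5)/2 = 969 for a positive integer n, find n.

Set n(7n−5)/2 = 969, giving 7n² − 5n − 1938 = 0.
So n = (5 + 233) / 14 = 238/14 = 17.

17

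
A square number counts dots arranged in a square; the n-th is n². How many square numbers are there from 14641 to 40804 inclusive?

82

The n-th square number is n².
Smallest index with value ≥ 14641: n = 121 (giving 14641).
Largest index with value ≤ 40804: n = 202 (giving 40804).
Indices 121 through 202: 82 terms.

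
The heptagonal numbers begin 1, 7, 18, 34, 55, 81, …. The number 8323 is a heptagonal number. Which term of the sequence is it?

58

Set n(5n−3)/2 = 8323, giving 5n² − 3n − 16646 = 0.
So n = (3 + 577) / 10 = 580/10 = 58.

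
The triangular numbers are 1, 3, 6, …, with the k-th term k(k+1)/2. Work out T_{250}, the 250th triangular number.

31375

The 250th triangular number is n(n+1)/2 with n = 250.
250·251/2 = 62750/2 = 31375.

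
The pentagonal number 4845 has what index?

Set n(3n−1)/2 = 4845, giving 3n² − n − 9690 = 0.
The discriminant is 1 + 24·4845 = 116281, and √116281 = 341.
So n = (1 + 341) / 6 = 342/6 = 57.

57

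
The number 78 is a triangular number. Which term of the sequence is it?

Set n(n+1)/2 = 78, giving n² + n − 156 = 0.
So n = (-1 + 25) / 2 = 24/2 = 12.

12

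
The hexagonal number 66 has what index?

6

Set n(2n−1) = 66, giving 2n² − n − 66 = 0.
The discriminant is 1 + 8·66 = 529, and √529 = 23.
So n = (1 + 23) / 4 = 24/4 = 6.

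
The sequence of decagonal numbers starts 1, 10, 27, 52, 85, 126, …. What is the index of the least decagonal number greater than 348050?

296

Solve n(4n−3) > 348050 for integer n.
The largest n with value ≤ 348050 is 295 (since 347215 ≤ 348050 < 349576), so the first above is n = 296, value 349576.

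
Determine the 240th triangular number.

240·241/2 = 57840/2 = 28920.

28920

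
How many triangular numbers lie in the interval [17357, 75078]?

The n-th triangular number is n(n+1)/2.
Smallest index with value ≥ 17357: n = 186 (giving 17391).
Largest index with value ≤ 75078: n = 387 (giving 75078).
Indices 186 through 387: 202 terms.

202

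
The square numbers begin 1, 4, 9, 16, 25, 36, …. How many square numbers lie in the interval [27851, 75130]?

108

The n-th square number is n².
Smallest index with value ≥ 27851: n = 167 (giving 27889).
Largest index with value ≤ 75130: n = 274 (giving 75076).
Indices 167 through 274: 108 terms.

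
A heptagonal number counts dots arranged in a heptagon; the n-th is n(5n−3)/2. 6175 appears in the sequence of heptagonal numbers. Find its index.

50

Set n(5n−3)/2 = 6175, giving 5n² − 3n − 12350 = 0.
The discriminant is 9 + 40·6175 = 247009, and √247009 = 497.
So n = (3 + 497) / 10 = 500/10 = 50.
Check: 50·(5·50 − 3)/2 = 6175. ✓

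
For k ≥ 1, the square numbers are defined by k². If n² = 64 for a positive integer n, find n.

8

We need n² = 64, so n = √64 = 8.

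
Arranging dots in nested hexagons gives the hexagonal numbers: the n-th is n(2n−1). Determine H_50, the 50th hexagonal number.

4950

50·(2·50 − 1) = 50·99 = 4950.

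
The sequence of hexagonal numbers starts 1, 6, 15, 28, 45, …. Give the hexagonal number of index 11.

11·(2·11 − 1) = 11·21 = 231.

231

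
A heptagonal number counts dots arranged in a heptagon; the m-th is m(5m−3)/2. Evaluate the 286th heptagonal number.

286·(5·286 − 3)/2 = 286·1427/2 = 204061.

204061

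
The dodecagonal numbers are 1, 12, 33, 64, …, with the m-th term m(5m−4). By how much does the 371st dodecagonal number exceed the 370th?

3701

Consecutive dodecagonal numbers differ by 10n − 9: here 10·371 − 9 = 3701.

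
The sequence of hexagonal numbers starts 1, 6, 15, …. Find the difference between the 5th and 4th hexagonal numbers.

17

Consecutive hexagonal numbers differ by 4n − 3: here 4·5 − 3 = 17.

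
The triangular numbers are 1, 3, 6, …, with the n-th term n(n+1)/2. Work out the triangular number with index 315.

The 315th triangular number is n(n+1)/2 with n = 315.
315·316/2 = 99540/2 = 49770.

49770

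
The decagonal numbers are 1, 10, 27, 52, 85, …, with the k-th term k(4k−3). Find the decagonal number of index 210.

175770

The 210th decagonal number is n(4n−3) with n = 210.
210·(4·210 − 3) = 210·837 = 175770.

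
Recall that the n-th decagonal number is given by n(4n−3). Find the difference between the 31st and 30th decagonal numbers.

Consecutive decagonal numbers differ by 8n − 7: here 8·31 − 7 = 241.

241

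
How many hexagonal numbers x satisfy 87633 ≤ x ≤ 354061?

The n-th hexagonal number is n(2n−1).
Smallest index with value ≥ 87633: n = 210 (giving 87990).
Largest index with value ≤ 354061: n = 421 (giving 354061).
Indices 210 through 421: 212 terms.

212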